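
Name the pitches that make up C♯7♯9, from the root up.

C# E# G# B D##

C♯7♯9 is a dominant seventh sharp nine built on C#.
C# — root
E# — major 3rd
G# — perfect 5th
B — minor 7th
D## — augmented 9th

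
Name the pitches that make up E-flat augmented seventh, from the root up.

Root E-flat, quality augmented seventh:
E-flat — root
G — major 3rd
B — augmented 5th
D-flat — minor 7th

E-flat G B D-flat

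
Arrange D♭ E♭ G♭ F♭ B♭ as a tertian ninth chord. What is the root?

Stacking in thirds gives E♭ – G♭ – B♭ – D♭ – F♭, so E♭ is the root — E♭ minor seventh flat nine.

E♭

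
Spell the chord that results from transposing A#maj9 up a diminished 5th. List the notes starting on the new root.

E G# B D# F#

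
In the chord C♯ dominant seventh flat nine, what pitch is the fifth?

G-sharp

C♯ dominant seventh flat nine is built on C-sharp; its 5th is a perfect 5th above the root.
A fifth above C uses the letter G, and the perfect 5th above C-sharp is G-sharp.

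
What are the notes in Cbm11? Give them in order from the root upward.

Cb, Ebb, Gb, Bbb, Db, Fb

Root Cb, quality minor eleventh:
- root: Cb
- minor 3rd: Ebb
- perfect 5th: Gb
- minor 7th: Bbb
- major 9th: Db
- perfect 11th: Fb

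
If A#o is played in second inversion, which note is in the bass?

E

A#o = A#–C#–E. Second inversion → fifth in the bass = E.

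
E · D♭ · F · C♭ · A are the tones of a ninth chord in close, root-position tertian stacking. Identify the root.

Stacking in thirds gives D♭ – F – A – C♭ – E, so D♭ is the root — D♭ dominant seventh sharp nine sharp five.

D♭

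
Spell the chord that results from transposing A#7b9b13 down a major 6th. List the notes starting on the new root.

C# E# G# B D A

Transposed root: A# → C# (major 6th down). So we spell C# dominant seventh flat nine flat thirteen:
- root: C#
- major 3rd: E#
- perfect 5th: G#
- minor 7th: B
- minor 9th: D
- minor 13th: A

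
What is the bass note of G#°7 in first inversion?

G#°7 in root position is G#–B–D–F.
First inversion places the third in the bass, which is B.

B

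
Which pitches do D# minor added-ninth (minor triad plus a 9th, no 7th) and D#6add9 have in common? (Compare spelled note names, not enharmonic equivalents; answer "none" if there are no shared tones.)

D♯ A♯ E♯

D# minor added-ninth = D♯, F♯, A♯, E♯.
D#6add9 = D♯, F𝄪, A♯, B♯, E♯.
Shared: D♯, A♯, E♯.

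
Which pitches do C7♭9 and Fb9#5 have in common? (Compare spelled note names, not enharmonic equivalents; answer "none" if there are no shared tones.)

C

C7♭9: C E G Bb Db
Fb9#5: Fb Ab C Ebb Gb
Common to both → C.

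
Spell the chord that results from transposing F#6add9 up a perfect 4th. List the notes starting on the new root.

B – D♯ – F♯ – G♯ – C♯

A perfect 4th up from F♯ is B, so the new chord is B six-nine.
root → B
3rd (major 3rd) → D♯
5th (perfect 5th) → F♯
6th (major 6th) → G♯
9th (major 9th) → C♯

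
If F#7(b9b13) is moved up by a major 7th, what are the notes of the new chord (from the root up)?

E#, G##, B#, D#, F#, C#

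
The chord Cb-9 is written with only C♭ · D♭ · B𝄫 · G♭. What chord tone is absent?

Cb-9 = C♭, E𝄫, G♭, B𝄫, D♭. The voicing lacks the 3rd (minor 3rd), E𝄫.

E𝄫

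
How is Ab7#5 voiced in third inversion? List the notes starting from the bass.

In root position, Ab7#5 is A♭–C–E–G♭.
Third inversion puts the seventh (G♭) in the bass.

G♭  A♭  C  E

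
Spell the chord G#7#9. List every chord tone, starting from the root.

G# B# D# F# A##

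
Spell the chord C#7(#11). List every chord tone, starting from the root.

C#, E#, G#, B, F##

Root C#, quality dominant seventh sharp eleven:
- root: C#
- major 3rd: E#
- perfect 5th: G#
- minor 7th: B
- augmented 11th: F##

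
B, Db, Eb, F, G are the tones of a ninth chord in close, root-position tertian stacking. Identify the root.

Eb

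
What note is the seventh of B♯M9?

A##

B♯M9 is built on B#; its 7th is a major 7th above the root.
A seventh above B uses the letter A, and the major 7th above B# is A##.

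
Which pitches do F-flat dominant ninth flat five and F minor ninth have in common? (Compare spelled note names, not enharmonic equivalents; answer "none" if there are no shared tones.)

F-flat dominant ninth flat five = F♭, A♭, C𝄫, E𝄫, G♭.
F minor ninth = F, A♭, C, E♭, G.
Shared: A♭.

A♭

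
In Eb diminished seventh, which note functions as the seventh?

Dbb

Eb diminished seventh is built on Eb; its 7th is a diminished 7th above the root.
A seventh above E uses the letter D, and the diminished 7th above Eb is Dbb.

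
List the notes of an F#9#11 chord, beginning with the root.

F#, A#, C#, E, G#, B#

Root F#, quality dominant ninth sharp eleven:
F# — root
A# — major 3rd
C# — perfect 5th
E — minor 7th
G# — major 9th
B# — augmented 11th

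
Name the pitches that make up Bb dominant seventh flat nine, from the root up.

Bb – D – F – Ab – Cb

Root Bb, quality dominant seventh flat nine:
root → Bb
3rd (major 3rd) → D
5th (perfect 5th) → F
7th (minor 7th) → Ab
9th (minor 9th) → Cb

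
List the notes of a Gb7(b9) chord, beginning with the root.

Gb Bb Db Fb Abb

Gb7(b9): dominant seventh flat nine on Gb.
- root: Gb
- major 3rd: Bb
- perfect 5th: Db
- minor 7th: Fb
- minor 9th: Abb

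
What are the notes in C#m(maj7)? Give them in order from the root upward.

C♯, E, G♯, B♯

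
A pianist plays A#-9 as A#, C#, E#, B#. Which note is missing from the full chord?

A#-9 = A#, C#, E#, G#, B#. The voicing lacks the 7th (minor 7th), G#.

G#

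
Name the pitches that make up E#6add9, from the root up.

E♯ – G𝄪 – B♯ – C𝄪 – F𝄪

E#6add9: six-nine on E♯.
- root: E♯
- major 3rd: G𝄪
- perfect 5th: B♯
- major 6th: C𝄪
- major 9th: F𝄪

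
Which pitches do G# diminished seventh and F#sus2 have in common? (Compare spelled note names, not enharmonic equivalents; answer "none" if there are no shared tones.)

G# diminished seventh = G#, B, D, F.
F#sus2 = F#, G#, C#.
Shared: G#.

G#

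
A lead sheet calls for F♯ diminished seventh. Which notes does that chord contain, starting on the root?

F♯ diminished seventh is a diminished seventh built on F#.
F# — root
A — minor 3rd
C — diminished 5th
Eb — diminished 7th

F# A C Eb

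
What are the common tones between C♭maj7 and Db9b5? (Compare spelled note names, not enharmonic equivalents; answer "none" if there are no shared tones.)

Cb, Eb

C♭maj7 = Cb, Eb, Gb, Bb.
Db9b5 = Db, F, Abb, Cb, Eb.
Shared: Cb, Eb.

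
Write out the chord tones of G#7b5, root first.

Root G#, quality dominant seventh flat five:
Root: G#
Major 3rd (3rd): B#
Diminished 5th (5th): D
Minor 7th (7th): F#

G#, B#, D, F#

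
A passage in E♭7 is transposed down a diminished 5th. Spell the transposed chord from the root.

A C# E G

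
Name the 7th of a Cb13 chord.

Bbb

Root of Cb13 = Cb. The 7th is a minor 7th: Cb up a minor 7th → Bbb.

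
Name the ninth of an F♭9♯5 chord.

Gb

F♭9♯5 is built on Fb; its 9th is a major 9th above the root.
A second above F uses the letter G, and the major 9th above Fb is Gb.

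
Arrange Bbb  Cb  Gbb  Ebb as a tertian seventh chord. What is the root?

Stacking in thirds gives Cb – Ebb – Gbb – Bbb, so Cb is the root — Cb half-diminished seventh.

Cb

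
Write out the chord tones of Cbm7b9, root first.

Root Cb, quality minor seventh flat nine:
Root: Cb
Minor 3rd (3rd): Ebb
Perfect 5th (5th): Gb
Minor 7th (7th): Bbb
Minor 9th (9th): Dbb

Cb  Ebb  Gb  Bbb  Dbb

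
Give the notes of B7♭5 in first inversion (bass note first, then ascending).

In root position, B7♭5 is B–D♯–F–A.
First inversion puts the third (D♯) in the bass.

D♯ – F – A – B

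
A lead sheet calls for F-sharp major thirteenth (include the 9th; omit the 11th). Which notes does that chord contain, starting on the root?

F-sharp – A-sharp – C-sharp – E-sharp – G-sharp – D-sharp

F-sharp major thirteenth: major thirteenth on F-sharp.
F-sharp — root
A-sharp — major 3rd
C-sharp — perfect 5th
E-sharp — major 7th
G-sharp — major 9th
D-sharp — major 13th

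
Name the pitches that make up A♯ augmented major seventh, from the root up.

A-sharp, C-double-sharp, E-double-sharp, G-double-sharp

A♯ augmented major seventh: augmented major seventh on A-sharp.
- root: A-sharp
- major 3rd: C-double-sharp
- augmented 5th: E-double-sharp
- major 7th: G-double-sharp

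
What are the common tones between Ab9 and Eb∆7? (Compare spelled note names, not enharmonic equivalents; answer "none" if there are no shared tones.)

Eb, Bb

Ab9 = Ab, C, Eb, Gb, Bb.
Eb∆7 = Eb, G, Bb, D.
Shared: Eb, Bb.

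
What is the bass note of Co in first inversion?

Eb

Co in root position is C–Eb–Gb.
First inversion places the third in the bass, which is Eb.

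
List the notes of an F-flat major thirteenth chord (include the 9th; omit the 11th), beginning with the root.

F-flat A-flat C-flat E-flat G-flat D-flat

Root F-flat, quality major thirteenth:
- root: F-flat
- major 3rd: A-flat
- perfect 5th: C-flat
- major 7th: E-flat
- major 9th: G-flat
- major 13th: D-flat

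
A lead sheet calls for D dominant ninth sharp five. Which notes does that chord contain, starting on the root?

D, F-sharp, A-sharp, C, E

D dominant ninth sharp five: dominant ninth sharp five on D.
D — root
F-sharp — major 3rd
A-sharp — augmented 5th
C — minor 7th
E — major 9th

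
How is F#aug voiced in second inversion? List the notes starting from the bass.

In root position, F#aug is F♯–A♯–C𝄪.
Second inversion puts the fifth (C𝄪) in the bass.

C𝄪 – F♯ – A♯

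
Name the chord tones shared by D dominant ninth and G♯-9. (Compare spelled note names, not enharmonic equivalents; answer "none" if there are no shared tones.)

F#

D dominant ninth: D F# A C E
G♯-9: G# B D# F# A#
Common to both → F#.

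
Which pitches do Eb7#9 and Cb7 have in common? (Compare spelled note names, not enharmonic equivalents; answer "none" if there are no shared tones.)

Eb7#9 = E♭, G, B♭, D♭, F♯.
Cb7 = C♭, E♭, G♭, B𝄫.
Shared: E♭.

E♭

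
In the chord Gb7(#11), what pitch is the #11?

C

Root of Gb7(#11) = Gb. The 11th is an augmented 11th: Gb up an augmented 11th → C.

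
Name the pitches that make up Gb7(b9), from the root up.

Gb – Bb – Db – Fb – Abb

Root Gb, quality dominant seventh flat nine:
Root: Gb
Major 3rd (3rd): Bb
Perfect 5th (5th): Db
Minor 7th (7th): Fb
Minor 9th (9th): Abb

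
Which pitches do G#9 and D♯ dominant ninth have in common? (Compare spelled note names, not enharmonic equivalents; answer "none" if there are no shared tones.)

G#9: G♯ B♯ D♯ F♯ A♯
D♯ dominant ninth: D♯ F𝄪 A♯ C♯ E♯
Common to both → D♯, A♯.

D♯ A♯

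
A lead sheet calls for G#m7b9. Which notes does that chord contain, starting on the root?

G#, B, D#, F#, A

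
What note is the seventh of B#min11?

A#

Root of B#min11 = B#. The 7th is a minor 7th: B# up a minor 7th → A#.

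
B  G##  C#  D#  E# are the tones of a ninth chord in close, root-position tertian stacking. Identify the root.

Stacking in thirds gives C# – E# – G## – B – D#, so C# is the root — C# dominant ninth sharp five.

C#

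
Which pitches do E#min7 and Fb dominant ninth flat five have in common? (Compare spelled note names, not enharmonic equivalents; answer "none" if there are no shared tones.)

E#min7: E# G# B# D#
Fb dominant ninth flat five: Fb Ab Cbb Ebb Gb
Common to both → none.

none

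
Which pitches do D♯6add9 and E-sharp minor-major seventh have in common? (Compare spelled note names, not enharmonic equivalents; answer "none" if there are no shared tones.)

D♯6add9: D# F## A# B# E#
E-sharp minor-major seventh: E# G# B# D##
Common to both → B#, E#.

B# E#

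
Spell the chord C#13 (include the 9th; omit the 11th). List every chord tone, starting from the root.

C# E# G# B D# A#

Root C#, quality dominant thirteenth:
C# — root
E# — major 3rd
G# — perfect 5th
B — minor 7th
D# — major 9th
A# — major 13th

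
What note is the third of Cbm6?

Cbm6 is built on C♭; its 3rd is a minor 3rd above the root.
A third above C uses the letter E, and the minor 3rd above C♭ is E𝄫.

E𝄫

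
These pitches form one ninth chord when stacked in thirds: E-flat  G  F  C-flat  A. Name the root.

F

Arranged so that each adjacent pair is a third by letter name: F – A – C-flat – E-flat – G.
The bottom of that stack, F, is the root (this is F dominant ninth flat five).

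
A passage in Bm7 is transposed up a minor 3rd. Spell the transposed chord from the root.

A minor 3rd up from B is D, so the new chord is D minor seventh.
- root: D
- minor 3rd: F
- perfect 5th: A
- minor 7th: C

D  F  A  C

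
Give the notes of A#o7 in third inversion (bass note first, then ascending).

A#o7 = A#–C#–E–G; third inversion → seventh (G) lowest.

G, A#, C#, E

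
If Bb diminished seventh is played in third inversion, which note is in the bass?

A𝄫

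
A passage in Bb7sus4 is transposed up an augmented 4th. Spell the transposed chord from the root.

Bb up an augmented 4th → E. New chord: E dominant seventh suspended fourth.
E — root
A — perfect 4th
B — perfect 5th
D — minor 7th

E, A, B, D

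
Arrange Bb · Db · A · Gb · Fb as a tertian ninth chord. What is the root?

Gb

Stacking in thirds gives Gb – Bb – Db – Fb – A, so Gb is the root — Gb dominant seventh sharp nine.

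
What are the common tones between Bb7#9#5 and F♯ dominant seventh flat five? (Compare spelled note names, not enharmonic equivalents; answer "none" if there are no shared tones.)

Bb7#9#5: Bb D F# Ab C#
F♯ dominant seventh flat five: F# A# C E
Common to both → F#.

F#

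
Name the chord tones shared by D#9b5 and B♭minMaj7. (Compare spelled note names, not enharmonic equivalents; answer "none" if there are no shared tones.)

A

D#9b5: D# F## A C# E#
B♭minMaj7: Bb Db F A
Common to both → A.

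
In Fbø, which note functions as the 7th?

E𝄫

Root of Fbø = F♭. The 7th is a minor 7th: F♭ up a minor 7th → E𝄫.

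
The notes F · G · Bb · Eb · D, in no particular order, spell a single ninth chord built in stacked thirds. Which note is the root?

Eb

Arranged so that each adjacent pair is a third by letter name: Eb – G – Bb – D – F.
The bottom of that stack, Eb, is the root (this is Eb major ninth).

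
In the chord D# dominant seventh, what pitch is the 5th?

D# dominant seventh is built on D-sharp; its 5th is a perfect 5th above the root.
A fifth above D uses the letter A, and the perfect 5th above D-sharp is A-sharp.

A-sharp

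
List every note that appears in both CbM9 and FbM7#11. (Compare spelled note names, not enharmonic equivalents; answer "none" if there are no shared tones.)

Cb, Eb, Bb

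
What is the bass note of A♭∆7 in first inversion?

C

A♭∆7 in root position is Ab–C–Eb–G.
First inversion places the third in the bass, which is C.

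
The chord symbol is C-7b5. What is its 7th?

B♭

C-7b5 is built on C; its 7th is a minor 7th above the root.
A seventh above C uses the letter B, and the minor 7th above C is B♭.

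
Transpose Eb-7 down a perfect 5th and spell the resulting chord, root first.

Ab – Cb – Eb – Gb

A perfect 5th down from Eb is Ab, so the new chord is Ab minor seventh.
Ab — root
Cb — minor 3rd
Eb — perfect 5th
Gb — minor 7th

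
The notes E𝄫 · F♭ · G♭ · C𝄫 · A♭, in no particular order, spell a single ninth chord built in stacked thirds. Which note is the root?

F♭

Stacking in thirds gives F♭ – A♭ – C𝄫 – E𝄫 – G♭, so F♭ is the root — F♭ dominant ninth flat five.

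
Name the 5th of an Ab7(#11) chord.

Root of Ab7(#11) = Ab. The 5th is a perfect 5th: Ab up a perfect 5th → Eb.

Eb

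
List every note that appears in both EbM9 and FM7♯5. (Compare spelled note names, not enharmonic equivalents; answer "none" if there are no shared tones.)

EbM9 = Eb, G, Bb, D, F.
FM7♯5 = F, A, C#, E.
Shared: F.

F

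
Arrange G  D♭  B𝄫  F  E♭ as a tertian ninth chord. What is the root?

E♭

Stacking in thirds gives E♭ – G – B𝄫 – D♭ – F, so E♭ is the root — E♭ dominant ninth flat five.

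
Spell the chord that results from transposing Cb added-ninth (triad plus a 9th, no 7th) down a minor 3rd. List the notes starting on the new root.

Transposed root: Cb → Ab (minor 3rd down). So we spell Ab added-ninth:
Root: Ab
Major 3rd (3rd): C
Perfect 5th (5th): Eb
Major 9th (9th): Bb

Ab, C, Eb, Bb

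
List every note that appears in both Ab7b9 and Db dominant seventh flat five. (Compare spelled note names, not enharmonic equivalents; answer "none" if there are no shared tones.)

Ab7b9: A♭ C E♭ G♭ B𝄫
Db dominant seventh flat five: D♭ F A𝄫 C♭
Common to both → none.

none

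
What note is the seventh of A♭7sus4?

Root of A♭7sus4 = Ab. The 7th is a minor 7th: Ab up a minor 7th → Gb.

Gb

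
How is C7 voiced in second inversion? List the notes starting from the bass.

G, B♭, C, E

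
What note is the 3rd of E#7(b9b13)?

G##

E#7(b9b13) is built on E#; its 3rd is a major 3rd above the root.
A third above E uses the letter G, and the major 3rd above E# is G##.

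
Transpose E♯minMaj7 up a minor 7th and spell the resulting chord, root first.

D# – F# – A# – C##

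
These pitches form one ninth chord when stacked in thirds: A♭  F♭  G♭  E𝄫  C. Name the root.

F♭

Stacking in thirds gives F♭ – A♭ – C – E𝄫 – G♭, so F♭ is the root — F♭ dominant ninth sharp five.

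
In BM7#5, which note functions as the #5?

F##

Root of BM7#5 = B. The 5th is an augmented 5th: B up an augmented 5th → F##.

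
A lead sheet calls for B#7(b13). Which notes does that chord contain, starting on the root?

B#7(b13): dominant seventh flat thirteen on B#.
B# — root
D## — major 3rd
F## — perfect 5th
A# — minor 7th
G# — minor 13th

B#, D##, F##, A#, G#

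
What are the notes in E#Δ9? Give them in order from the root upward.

E#Δ9: major ninth on E#.
Root: E#
Major 3rd (3rd): G##
Perfect 5th (5th): B#
Major 7th (7th): D##
Major 9th (9th): F##

E#, G##, B#, D##, F##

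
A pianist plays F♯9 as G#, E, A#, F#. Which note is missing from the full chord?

C#

The full F♯9 chord is F#, A#, C#, E, G#.
Comparing with the voicing, the perfect 5th (5th) — C# — is absent.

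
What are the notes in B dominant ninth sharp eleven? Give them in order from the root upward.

B dominant ninth sharp eleven is a dominant ninth sharp eleven built on B.
root → B
3rd (major 3rd) → D#
5th (perfect 5th) → F#
7th (minor 7th) → A
9th (major 9th) → C#
11th (augmented 11th) → E#

B, D#, F#, A, C#, E#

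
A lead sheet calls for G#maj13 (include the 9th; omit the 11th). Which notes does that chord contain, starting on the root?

G#maj13 is a major thirteenth built on G#.
G# — root
B# — major 3rd
D# — perfect 5th
F## — major 7th
A# — major 9th
E# — major 13th

G#, B#, D#, F##, A#, E#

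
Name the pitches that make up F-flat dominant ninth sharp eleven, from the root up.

F-flat  A-flat  C-flat  E-double-flat  G-flat  B-flat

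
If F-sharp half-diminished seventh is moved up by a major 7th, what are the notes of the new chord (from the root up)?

Transposed root: F# → E# (major 7th up). So we spell E# half-diminished seventh:
- root: E#
- minor 3rd: G#
- diminished 5th: B
- minor 7th: D#

E#  G#  B  D#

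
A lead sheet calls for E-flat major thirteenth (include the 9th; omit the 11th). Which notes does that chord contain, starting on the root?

Root E-flat, quality major thirteenth:
E-flat — root
G — major 3rd
B-flat — perfect 5th
D — major 7th
F — major 9th
C — major 13th

E-flat – G – B-flat – D – F – C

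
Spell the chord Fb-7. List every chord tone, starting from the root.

Fb  Abb  Cb  Ebb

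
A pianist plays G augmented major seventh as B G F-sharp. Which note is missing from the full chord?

G augmented major seventh = G, B, D-sharp, F-sharp. The voicing lacks the 5th (augmented 5th), D-sharp.

D-sharp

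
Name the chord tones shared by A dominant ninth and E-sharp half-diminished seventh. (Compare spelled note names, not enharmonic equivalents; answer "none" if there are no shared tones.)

A dominant ninth = A, C-sharp, E, G, B.
E-sharp half-diminished seventh = E-sharp, G-sharp, B, D-sharp.
Shared: B.

B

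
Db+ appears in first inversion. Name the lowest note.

F

Db+ in root position is Db–F–A.
First inversion places the third in the bass, which is F.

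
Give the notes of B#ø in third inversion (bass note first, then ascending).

In root position, B#ø is B#–D#–F#–A#.
Third inversion puts the seventh (A#) in the bass.

A#  B#  D#  F#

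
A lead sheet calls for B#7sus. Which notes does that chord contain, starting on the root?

B#, E#, F##, A#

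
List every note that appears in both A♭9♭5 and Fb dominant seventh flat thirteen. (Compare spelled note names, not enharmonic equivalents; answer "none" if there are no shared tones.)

Ab  Ebb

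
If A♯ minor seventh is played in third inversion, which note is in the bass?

A♯ minor seventh = A-sharp–C-sharp–E-sharp–G-sharp. Third inversion → seventh in the bass = G-sharp.

G-sharp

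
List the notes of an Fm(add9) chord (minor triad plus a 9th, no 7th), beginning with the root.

Fm(add9) is a minor added-ninth built on F.
root → F
3rd (minor 3rd) → Ab
5th (perfect 5th) → C
9th (major 9th) → G

F, Ab, C, G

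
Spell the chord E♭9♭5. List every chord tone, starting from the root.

E♭9♭5: dominant ninth flat five on E♭.
root → E♭
3rd (major 3rd) → G
5th (diminished 5th) → B𝄫
7th (minor 7th) → D♭
9th (major 9th) → F

E♭, G, B𝄫, D♭, F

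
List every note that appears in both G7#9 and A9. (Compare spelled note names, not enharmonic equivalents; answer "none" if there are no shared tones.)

G, B

G7#9 = G, B, D, F, A♯.
A9 = A, C♯, E, G, B.
Shared: G, B.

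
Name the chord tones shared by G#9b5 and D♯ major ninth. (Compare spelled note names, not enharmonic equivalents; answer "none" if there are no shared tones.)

A#

G#9b5: G# B# D F# A#
D♯ major ninth: D# F## A# C## E#
Common to both → A#.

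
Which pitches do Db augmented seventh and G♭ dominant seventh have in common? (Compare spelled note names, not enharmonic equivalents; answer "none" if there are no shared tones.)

D-flat

Db augmented seventh = D-flat, F, A, C-flat.
G♭ dominant seventh = G-flat, B-flat, D-flat, F-flat.
Shared: D-flat.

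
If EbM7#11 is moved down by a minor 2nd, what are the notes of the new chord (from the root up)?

A minor 2nd down from Eb is D, so the new chord is D major seventh sharp eleven.
Root: D
Major 3rd (3rd): F#
Perfect 5th (5th): A
Major 7th (7th): C#
Augmented 11th (11th): G#

D  F#  A  C#  G#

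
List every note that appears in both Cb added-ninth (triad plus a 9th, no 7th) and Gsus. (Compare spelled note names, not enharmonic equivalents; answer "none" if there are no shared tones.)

none

Cb added-ninth: Cb Eb Gb Db
Gsus: G C D
Common to both → none.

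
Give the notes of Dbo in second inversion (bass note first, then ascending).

Abb – Db – Fb

Dbo = Db–Fb–Abb; second inversion → fifth (Abb) lowest.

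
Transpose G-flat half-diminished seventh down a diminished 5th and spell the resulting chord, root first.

Transposed root: G-flat → C (diminished 5th down). So we spell C half-diminished seventh:
Root: C
Minor 3rd (3rd): E-flat
Diminished 5th (5th): G-flat
Minor 7th (7th): B-flat

C – E-flat – G-flat – B-flat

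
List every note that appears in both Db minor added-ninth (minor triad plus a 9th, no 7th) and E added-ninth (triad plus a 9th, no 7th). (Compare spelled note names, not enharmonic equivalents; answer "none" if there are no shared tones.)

none

Db minor added-ninth: Db Fb Ab Eb
E added-ninth: E G# B F#
Common to both → none.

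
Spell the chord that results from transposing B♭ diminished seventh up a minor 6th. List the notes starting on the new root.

Gb  Bbb  Dbb  Fbb

Transposed root: Bb → Gb (minor 6th up). So we spell Gb diminished seventh:
Root: Gb
Minor 3rd (3rd): Bbb
Diminished 5th (5th): Dbb
Diminished 7th (7th): Fbb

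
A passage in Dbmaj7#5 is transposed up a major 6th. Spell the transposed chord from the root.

Transposed root: Db → Bb (major 6th up). So we spell Bb augmented major seventh:
root → Bb
3rd (major 3rd) → D
5th (augmented 5th) → F#
7th (major 7th) → A

Bb D F# A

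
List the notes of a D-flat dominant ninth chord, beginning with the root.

D-flat dominant ninth: dominant ninth on D-flat.
- root: D-flat
- major 3rd: F
- perfect 5th: A-flat
- minor 7th: C-flat
- major 9th: E-flat

D-flat, F, A-flat, C-flat, E-flat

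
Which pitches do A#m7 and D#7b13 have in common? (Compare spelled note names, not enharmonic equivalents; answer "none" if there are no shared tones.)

A# – C#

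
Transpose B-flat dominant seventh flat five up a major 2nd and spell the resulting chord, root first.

Bb up a major 2nd → C. New chord: C dominant seventh flat five.
Root: C
Major 3rd (3rd): E
Diminished 5th (5th): Gb
Minor 7th (7th): Bb

C, E, Gb, Bb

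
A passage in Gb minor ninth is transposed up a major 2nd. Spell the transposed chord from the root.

A-flat  C-flat  E-flat  G-flat  B-flat

G-flat up a major 2nd → A-flat. New chord: A-flat minor ninth.
Root: A-flat
Minor 3rd (3rd): C-flat
Perfect 5th (5th): E-flat
Minor 7th (7th): G-flat
Major 9th (9th): B-flat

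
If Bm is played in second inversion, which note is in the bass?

F#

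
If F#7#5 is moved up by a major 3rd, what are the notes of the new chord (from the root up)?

A# – C## – E## – G#

F# up a major 3rd → A#. New chord: A# augmented seventh.
Root: A#
Major 3rd (3rd): C##
Augmented 5th (5th): E##
Minor 7th (7th): G#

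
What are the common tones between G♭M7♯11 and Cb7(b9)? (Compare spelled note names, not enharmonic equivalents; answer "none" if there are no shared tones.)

Gb

G♭M7♯11: Gb Bb Db F C
Cb7(b9): Cb Eb Gb Bbb Dbb
Common to both → Gb.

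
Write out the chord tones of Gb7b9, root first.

Gb  Bb  Db  Fb  Abb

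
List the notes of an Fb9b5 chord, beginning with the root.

Root Fb, quality dominant ninth flat five:
Root: Fb
Major 3rd (3rd): Ab
Diminished 5th (5th): Cbb
Minor 7th (7th): Ebb
Major 9th (9th): Gb

Fb, Ab, Cbb, Ebb, Gb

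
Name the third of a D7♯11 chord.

F#

Root of D7♯11 = D. The 3rd is a major 3rd: D up a major 3rd → F#.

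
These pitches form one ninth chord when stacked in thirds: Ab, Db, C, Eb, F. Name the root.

Stacking in thirds gives Db – F – Ab – C – Eb, so Db is the root — Db major ninth.

Db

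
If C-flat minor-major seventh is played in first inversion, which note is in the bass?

Ebb

C-flat minor-major seventh in root position is Cb–Ebb–Gb–Bb.
First inversion places the third in the bass, which is Ebb.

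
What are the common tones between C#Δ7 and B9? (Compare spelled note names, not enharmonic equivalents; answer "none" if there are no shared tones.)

C#Δ7 = C#, E#, G#, B#.
B9 = B, D#, F#, A, C#.
Shared: C#.

C#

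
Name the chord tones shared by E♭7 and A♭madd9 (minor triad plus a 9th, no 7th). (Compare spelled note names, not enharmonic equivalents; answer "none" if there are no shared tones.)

E♭7 = Eb, G, Bb, Db.
A♭madd9 = Ab, Cb, Eb, Bb.
Shared: Eb, Bb.

Eb, Bb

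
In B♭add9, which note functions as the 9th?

C

Root of B♭add9 = B♭. The 9th is a major 9th: B♭ up a major 9th → C.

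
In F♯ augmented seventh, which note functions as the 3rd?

A-sharp

F♯ augmented seventh is built on F-sharp; its 3rd is a major 3rd above the root.
A third above F uses the letter A, and the major 3rd above F-sharp is A-sharp.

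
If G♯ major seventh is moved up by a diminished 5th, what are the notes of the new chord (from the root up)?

G-sharp up a diminished 5th → D. New chord: D major seventh.
Root: D
Major 3rd (3rd): F-sharp
Perfect 5th (5th): A
Major 7th (7th): C-sharp

D  F-sharp  A  C-sharp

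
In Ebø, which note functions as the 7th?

Db

Root of Ebø = Eb. The 7th is a minor 7th: Eb up a minor 7th → Db.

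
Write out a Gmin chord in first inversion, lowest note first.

In root position, Gmin is G–Bb–D.
First inversion puts the third (Bb) in the bass.

Bb – D – G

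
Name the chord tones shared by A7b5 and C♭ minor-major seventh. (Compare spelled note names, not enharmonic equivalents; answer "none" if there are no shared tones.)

none

A7b5 = A, C#, Eb, G.
C♭ minor-major seventh = Cb, Ebb, Gb, Bb.
Shared: none.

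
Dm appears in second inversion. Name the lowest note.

A

Dm = D–F–A. Second inversion → fifth in the bass = A.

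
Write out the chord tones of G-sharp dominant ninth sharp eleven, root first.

G♯, B♯, D♯, F♯, A♯, C𝄪

G-sharp dominant ninth sharp eleven: dominant ninth sharp eleven on G♯.
Root: G♯
Major 3rd (3rd): B♯
Perfect 5th (5th): D♯
Minor 7th (7th): F♯
Major 9th (9th): A♯
Augmented 11th (11th): C𝄪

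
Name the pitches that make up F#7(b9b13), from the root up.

Root F#, quality dominant seventh flat nine flat thirteen:
Root: F#
Major 3rd (3rd): A#
Perfect 5th (5th): C#
Minor 7th (7th): E
Minor 9th (9th): G
Minor 13th (13th): D

F#  A#  C#  E  G  D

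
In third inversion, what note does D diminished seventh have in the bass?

D diminished seventh in root position is D–F–Ab–Cb.
Third inversion places the seventh in the bass, which is Cb.

Cb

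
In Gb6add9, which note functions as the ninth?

Ab

Gb6add9 is built on Gb; its 9th is a major 9th above the root.
A second above G uses the letter A, and the major 9th above Gb is Ab.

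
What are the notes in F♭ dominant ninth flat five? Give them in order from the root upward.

F♭  A♭  C𝄫  E𝄫  G♭

Root F♭, quality dominant ninth flat five:
F♭ — root
A♭ — major 3rd
C𝄫 — diminished 5th
E𝄫 — minor 7th
G♭ — major 9th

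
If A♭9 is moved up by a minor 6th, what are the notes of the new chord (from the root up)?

Fb, Ab, Cb, Ebb, Gb

Ab up a minor 6th → Fb. New chord: Fb dominant ninth.
root → Fb
3rd (major 3rd) → Ab
5th (perfect 5th) → Cb
7th (minor 7th) → Ebb
9th (major 9th) → Gb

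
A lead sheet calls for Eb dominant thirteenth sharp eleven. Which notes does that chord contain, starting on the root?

E-flat, G, B-flat, D-flat, F, A, C

Eb dominant thirteenth sharp eleven is a dominant thirteenth sharp eleven built on E-flat.
- root: E-flat
- major 3rd: G
- perfect 5th: B-flat
- minor 7th: D-flat
- major 9th: F
- augmented 11th: A
- major 13th: C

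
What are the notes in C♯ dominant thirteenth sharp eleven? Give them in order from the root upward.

C-sharp  E-sharp  G-sharp  B  D-sharp  F-double-sharp  A-sharp

Root C-sharp, quality dominant thirteenth sharp eleven:
Root: C-sharp
Major 3rd (3rd): E-sharp
Perfect 5th (5th): G-sharp
Minor 7th (7th): B
Major 9th (9th): D-sharp
Augmented 11th (11th): F-double-sharp
Major 13th (13th): A-sharp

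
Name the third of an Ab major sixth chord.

Ab major sixth is built on Ab; its 3rd is a major 3rd above the root.
A third above A uses the letter C, and the major 3rd above Ab is C.

C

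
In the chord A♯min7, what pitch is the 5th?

Root of A♯min7 = A♯. The 5th is a perfect 5th: A♯ up a perfect 5th → E♯.

E♯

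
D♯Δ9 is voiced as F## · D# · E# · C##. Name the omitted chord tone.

The full D♯Δ9 chord is D#, F##, A#, C##, E#.
Comparing with the voicing, the perfect 5th (5th) — A# — is absent.

A#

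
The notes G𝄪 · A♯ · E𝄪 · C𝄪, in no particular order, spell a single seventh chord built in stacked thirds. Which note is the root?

A♯

Arranged so that each adjacent pair is a third by letter name: A♯ – C𝄪 – E𝄪 – G𝄪.
The bottom of that stack, A♯, is the root (this is A♯ augmented major seventh).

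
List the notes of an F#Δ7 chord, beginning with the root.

F#, A#, C#, E#

F#Δ7: major seventh on F#.
F# — root
A# — major 3rd
C# — perfect 5th
E# — major 7th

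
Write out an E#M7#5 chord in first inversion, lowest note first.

In root position, E#M7#5 is E#–G##–B##–D##.
First inversion puts the third (G##) in the bass.

G##  B##  D##  E#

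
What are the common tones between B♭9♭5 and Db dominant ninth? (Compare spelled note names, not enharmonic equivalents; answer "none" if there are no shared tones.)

B♭9♭5: Bb D Fb Ab C
Db dominant ninth: Db F Ab Cb Eb
Common to both → Ab.

Ab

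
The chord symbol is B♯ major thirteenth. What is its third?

Root of B♯ major thirteenth = B-sharp. The 3rd is a major 3rd: B-sharp up a major 3rd → D-double-sharp.

D-double-sharp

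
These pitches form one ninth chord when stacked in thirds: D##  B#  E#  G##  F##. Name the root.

E#

Arranged so that each adjacent pair is a third by letter name: E# – G## – B# – D## – F##.
The bottom of that stack, E#, is the root (this is E# major ninth).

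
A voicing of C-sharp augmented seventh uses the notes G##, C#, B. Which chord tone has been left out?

E#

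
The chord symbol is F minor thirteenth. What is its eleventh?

Root of F minor thirteenth = F. The 11th is a perfect 11th: F up a perfect 11th → B♭.

B♭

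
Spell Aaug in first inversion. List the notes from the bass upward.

C♯, E♯, A

Aaug = A–C♯–E♯; first inversion → third (C♯) lowest.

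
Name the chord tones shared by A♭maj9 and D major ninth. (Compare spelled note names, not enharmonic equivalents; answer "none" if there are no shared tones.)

none

A♭maj9: A♭ C E♭ G B♭
D major ninth: D F♯ A C♯ E
Common to both → none.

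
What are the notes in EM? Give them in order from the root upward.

E – G# – B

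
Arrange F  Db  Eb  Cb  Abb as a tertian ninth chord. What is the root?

Stacking in thirds gives Db – F – Abb – Cb – Eb, so Db is the root — Db dominant ninth flat five.

Db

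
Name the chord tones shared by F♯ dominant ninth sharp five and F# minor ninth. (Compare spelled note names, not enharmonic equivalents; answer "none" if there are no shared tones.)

F-sharp  E  G-sharp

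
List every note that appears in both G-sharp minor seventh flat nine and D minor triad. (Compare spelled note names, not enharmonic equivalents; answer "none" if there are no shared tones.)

G-sharp minor seventh flat nine: G♯ B D♯ F♯ A
D minor triad: D F A
Common to both → A.

A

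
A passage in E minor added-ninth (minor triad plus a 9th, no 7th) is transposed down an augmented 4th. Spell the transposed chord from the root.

B-flat – D-flat – F – C

An augmented 4th down from E is B-flat, so the new chord is B-flat minor added-ninth.
- root: B-flat
- minor 3rd: D-flat
- perfect 5th: F
- major 9th: C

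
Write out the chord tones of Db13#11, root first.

D♭ – F – A♭ – C♭ – E♭ – G – B♭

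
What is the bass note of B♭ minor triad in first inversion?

B♭ minor triad in root position is Bb–Db–F.
First inversion places the third in the bass, which is Db.

Db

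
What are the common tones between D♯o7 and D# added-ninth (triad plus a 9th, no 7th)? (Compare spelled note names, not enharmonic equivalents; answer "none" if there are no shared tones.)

D♯o7 = D#, F#, A, C.
D# added-ninth = D#, F##, A#, E#.
Shared: D#.

D#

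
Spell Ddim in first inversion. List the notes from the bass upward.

F – Ab – D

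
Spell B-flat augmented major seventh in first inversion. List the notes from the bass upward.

D, F#, A, Bb

B-flat augmented major seventh = Bb–D–F#–A; first inversion → third (D) lowest.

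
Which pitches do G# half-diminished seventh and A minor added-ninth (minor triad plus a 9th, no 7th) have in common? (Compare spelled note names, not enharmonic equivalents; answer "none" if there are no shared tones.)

B

G# half-diminished seventh = G-sharp, B, D, F-sharp.
A minor added-ninth = A, C, E, B.
Shared: B.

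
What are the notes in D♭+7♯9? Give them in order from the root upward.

Db – F – A – Cb – E

D♭+7♯9: dominant seventh sharp nine sharp five on Db.
Root: Db
Major 3rd (3rd): F
Augmented 5th (5th): A
Minor 7th (7th): Cb
Augmented 9th (9th): E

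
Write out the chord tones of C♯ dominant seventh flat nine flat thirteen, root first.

Root C#, quality dominant seventh flat nine flat thirteen:
- root: C#
- major 3rd: E#
- perfect 5th: G#
- minor 7th: B
- minor 9th: D
- minor 13th: A

C#, E#, G#, B, D, A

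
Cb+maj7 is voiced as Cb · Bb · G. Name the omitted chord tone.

Eb

Cb+maj7 = Cb, Eb, G, Bb. The voicing lacks the 3rd (major 3rd), Eb.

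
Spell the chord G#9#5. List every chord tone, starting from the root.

G#9#5: dominant ninth sharp five on G♯.
G♯ — root
B♯ — major 3rd
D𝄪 — augmented 5th
F♯ — minor 7th
A♯ — major 9th

G♯, B♯, D𝄪, F♯, A♯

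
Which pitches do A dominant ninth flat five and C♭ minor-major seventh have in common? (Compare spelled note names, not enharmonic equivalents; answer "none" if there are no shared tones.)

none

A dominant ninth flat five = A, C-sharp, E-flat, G, B.
C♭ minor-major seventh = C-flat, E-double-flat, G-flat, B-flat.
Shared: none.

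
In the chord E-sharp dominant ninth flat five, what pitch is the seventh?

D-sharp

Root of E-sharp dominant ninth flat five = E-sharp. The 7th is a minor 7th: E-sharp up a minor 7th → D-sharp.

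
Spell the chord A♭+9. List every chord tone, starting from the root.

A♭  C  E  G♭  B♭

Root A♭, quality dominant ninth sharp five:
root → A♭
3rd (major 3rd) → C
5th (augmented 5th) → E
7th (minor 7th) → G♭
9th (major 9th) → B♭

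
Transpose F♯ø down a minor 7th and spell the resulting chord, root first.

G#, B, D, F#

A minor 7th down from F# is G#, so the new chord is G# half-diminished seventh.
Root: G#
Minor 3rd (3rd): B
Diminished 5th (5th): D
Minor 7th (7th): F#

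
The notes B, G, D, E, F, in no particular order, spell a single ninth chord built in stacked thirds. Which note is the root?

E

Arranged so that each adjacent pair is a third by letter name: E – G – B – D – F.
The bottom of that stack, E, is the root (this is E minor seventh flat nine).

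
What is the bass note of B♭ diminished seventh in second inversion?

B♭ diminished seventh = B-flat–D-flat–F-flat–A-double-flat. Second inversion → fifth in the bass = F-flat.

F-flat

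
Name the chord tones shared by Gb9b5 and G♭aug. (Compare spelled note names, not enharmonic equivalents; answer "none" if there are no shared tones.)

Gb Bb

Gb9b5: Gb Bb Dbb Fb Ab
G♭aug: Gb Bb D
Common to both → Gb, Bb.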